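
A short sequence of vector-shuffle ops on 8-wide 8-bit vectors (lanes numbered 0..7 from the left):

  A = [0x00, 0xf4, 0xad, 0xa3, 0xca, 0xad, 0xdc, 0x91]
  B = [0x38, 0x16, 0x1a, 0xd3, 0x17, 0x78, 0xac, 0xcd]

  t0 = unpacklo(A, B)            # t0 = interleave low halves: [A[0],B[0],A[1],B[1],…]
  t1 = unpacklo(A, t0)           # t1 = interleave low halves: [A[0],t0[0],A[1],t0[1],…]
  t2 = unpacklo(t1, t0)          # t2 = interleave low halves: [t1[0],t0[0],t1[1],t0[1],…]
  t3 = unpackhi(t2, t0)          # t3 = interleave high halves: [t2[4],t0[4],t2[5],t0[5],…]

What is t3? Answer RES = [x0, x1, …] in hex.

RES = [0xf4, 0xad, 0xf4, 0x1a, 0x38, 0xa3, 0x16, 0xd3]

t0 = [0x00, 0x38, 0xf4, 0x16, 0xad, 0x1a, 0xa3, 0xd3]
t1 = [0x00, 0x00, 0xf4, 0x38, 0xad, 0xf4, 0xa3, 0x16]
t2 = [0x00, 0x00, 0x00, 0x38, 0xf4, 0xf4, 0x38, 0x16]
t3 = [0xf4, 0xad, 0xf4, 0x1a, 0x38, 0xa3, 0x16, 0xd3]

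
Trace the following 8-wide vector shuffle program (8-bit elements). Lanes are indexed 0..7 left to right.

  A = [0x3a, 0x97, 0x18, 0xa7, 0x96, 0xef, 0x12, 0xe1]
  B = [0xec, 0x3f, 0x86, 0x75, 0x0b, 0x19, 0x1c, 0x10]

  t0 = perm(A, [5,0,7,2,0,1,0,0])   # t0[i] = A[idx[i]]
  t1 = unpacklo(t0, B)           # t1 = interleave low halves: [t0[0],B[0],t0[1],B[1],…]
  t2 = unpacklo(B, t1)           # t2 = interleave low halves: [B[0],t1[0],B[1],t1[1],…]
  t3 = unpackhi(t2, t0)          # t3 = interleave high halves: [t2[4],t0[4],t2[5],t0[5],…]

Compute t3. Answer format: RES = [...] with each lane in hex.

t0 = [0xef, 0x3a, 0xe1, 0x18, 0x3a, 0x97, 0x3a, 0x3a]
t1 = [0xef, 0xec, 0x3a, 0x3f, 0xe1, 0x86, 0x18, 0x75]
t2 = [0xec, 0xef, 0x3f, 0xec, 0x86, 0x3a, 0x75, 0x3f]
t3 = [0x86, 0x3a, 0x3a, 0x97, 0x75, 0x3a, 0x3f, 0x3a]

RES = [0x86, 0x3a, 0x3a, 0x97, 0x75, 0x3a, 0x3f, 0x3a]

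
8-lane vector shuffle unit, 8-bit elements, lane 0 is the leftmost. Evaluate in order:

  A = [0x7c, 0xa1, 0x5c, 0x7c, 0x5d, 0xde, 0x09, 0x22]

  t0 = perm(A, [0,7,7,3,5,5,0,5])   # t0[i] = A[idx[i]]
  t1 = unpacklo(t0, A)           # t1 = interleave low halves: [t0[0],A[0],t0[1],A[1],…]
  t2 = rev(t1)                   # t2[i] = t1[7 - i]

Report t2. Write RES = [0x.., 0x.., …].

RES = [ 0x7c  0x7c  0x5c  0x22  0xa1  0x22  0x7c  0x7c ]

  t0: 7c 22 22 7c de de 7c de
  t1: 7c 7c 22 a1 22 5c 7c 7c
  t2: 7c 7c 5c 22 a1 22 7c 7c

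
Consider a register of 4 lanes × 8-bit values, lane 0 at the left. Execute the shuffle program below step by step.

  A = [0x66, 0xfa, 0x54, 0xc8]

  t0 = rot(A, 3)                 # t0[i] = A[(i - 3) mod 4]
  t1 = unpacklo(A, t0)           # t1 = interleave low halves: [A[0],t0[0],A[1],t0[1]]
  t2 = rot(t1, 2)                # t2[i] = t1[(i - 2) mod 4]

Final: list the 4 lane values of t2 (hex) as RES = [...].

t0 = [0xfa, 0x54, 0xc8, 0x66]
t1 = [0x66, 0xfa, 0xfa, 0x54]
t2 = [0xfa, 0x54, 0x66, 0xfa]

RES = [ 0xfa  0x54  0x66  0xfa ]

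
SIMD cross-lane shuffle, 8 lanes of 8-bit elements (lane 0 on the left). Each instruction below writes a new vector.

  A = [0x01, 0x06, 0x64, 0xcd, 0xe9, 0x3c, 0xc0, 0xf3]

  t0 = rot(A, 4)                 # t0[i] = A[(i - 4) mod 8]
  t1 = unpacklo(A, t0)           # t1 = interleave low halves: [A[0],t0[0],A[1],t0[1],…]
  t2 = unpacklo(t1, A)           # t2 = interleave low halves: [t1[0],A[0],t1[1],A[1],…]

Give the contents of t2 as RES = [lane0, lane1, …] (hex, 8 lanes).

t0 = [0xe9, 0x3c, 0xc0, 0xf3, 0x01, 0x06, 0x64, 0xcd]
t1 = [0x01, 0xe9, 0x06, 0x3c, 0x64, 0xc0, 0xcd, 0xf3]
t2 = [0x01, 0x01, 0xe9, 0x06, 0x06, 0x64, 0x3c, 0xcd]

RES = [0x01, 0x01, 0xe9, 0x06, 0x06, 0x64, 0x3c, 0xcd]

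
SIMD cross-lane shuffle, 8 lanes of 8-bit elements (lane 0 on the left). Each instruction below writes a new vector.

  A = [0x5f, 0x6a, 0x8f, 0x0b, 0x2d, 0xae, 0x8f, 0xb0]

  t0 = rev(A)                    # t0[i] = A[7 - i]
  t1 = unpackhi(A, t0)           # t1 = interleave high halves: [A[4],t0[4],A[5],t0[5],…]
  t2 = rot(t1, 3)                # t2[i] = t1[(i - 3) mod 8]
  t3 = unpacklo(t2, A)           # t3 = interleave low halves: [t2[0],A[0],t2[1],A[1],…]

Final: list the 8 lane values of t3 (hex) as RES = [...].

  t0: b0 8f ae 2d 0b 8f 6a 5f
  t1: 2d 0b ae 8f 8f 6a b0 5f
  t2: 6a b0 5f 2d 0b ae 8f 8f
  t3: 6a 5f b0 6a 5f 8f 2d 0b

RES = [ 0x6a  0x5f  0xb0  0x6a  0x5f  0x8f  0x2d  0x0b ]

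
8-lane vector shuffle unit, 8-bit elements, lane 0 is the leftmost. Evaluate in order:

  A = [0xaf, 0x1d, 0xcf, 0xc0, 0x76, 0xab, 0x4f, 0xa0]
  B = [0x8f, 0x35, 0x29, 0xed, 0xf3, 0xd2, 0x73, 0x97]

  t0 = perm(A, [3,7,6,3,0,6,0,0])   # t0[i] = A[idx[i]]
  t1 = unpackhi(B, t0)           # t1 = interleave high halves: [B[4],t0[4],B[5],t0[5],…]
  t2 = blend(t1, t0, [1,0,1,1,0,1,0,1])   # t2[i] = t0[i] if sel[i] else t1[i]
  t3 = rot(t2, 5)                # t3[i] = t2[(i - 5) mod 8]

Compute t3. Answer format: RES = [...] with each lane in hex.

RES = [0xc0, 0x73, 0x4f, 0x97, 0xaf, 0xc0, 0xaf, 0x4f]

  t0: c0 a0 4f c0 af 4f af af
  t1: f3 af d2 4f 73 af 97 af
  t2: c0 af 4f c0 73 4f 97 af
  t3: c0 73 4f 97 af c0 af 4f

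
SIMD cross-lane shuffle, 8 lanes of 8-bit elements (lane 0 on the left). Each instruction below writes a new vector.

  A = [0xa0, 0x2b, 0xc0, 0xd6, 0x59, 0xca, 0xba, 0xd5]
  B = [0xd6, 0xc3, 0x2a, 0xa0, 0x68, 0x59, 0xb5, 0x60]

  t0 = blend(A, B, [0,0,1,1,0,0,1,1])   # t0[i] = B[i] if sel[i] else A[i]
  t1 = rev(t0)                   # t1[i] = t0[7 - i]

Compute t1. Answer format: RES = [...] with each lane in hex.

RES = [0x60, 0xb5, 0xca, 0x59, 0xa0, 0x2a, 0x2b, 0xa0]

  t0: a0 2b 2a a0 59 ca b5 60
  t1: 60 b5 ca 59 a0 2a 2b a0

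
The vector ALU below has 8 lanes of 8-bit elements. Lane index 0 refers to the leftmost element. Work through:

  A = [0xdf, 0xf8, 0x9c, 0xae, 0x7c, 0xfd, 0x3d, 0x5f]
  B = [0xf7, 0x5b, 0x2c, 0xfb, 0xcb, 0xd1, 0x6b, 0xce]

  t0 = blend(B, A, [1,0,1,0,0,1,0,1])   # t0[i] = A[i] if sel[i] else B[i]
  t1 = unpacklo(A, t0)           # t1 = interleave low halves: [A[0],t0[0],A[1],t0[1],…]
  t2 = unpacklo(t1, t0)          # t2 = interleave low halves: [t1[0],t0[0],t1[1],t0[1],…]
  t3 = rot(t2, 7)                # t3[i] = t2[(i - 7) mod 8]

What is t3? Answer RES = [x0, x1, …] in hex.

  t0: df 5b 9c fb cb fd 6b 5f
  t1: df df f8 5b 9c 9c ae fb
  t2: df df df 5b f8 9c 5b fb
  t3: df df 5b f8 9c 5b fb df

RES = [ 0xdf  0xdf  0x5b  0xf8  0x9c  0x5b  0xfb  0xdf ]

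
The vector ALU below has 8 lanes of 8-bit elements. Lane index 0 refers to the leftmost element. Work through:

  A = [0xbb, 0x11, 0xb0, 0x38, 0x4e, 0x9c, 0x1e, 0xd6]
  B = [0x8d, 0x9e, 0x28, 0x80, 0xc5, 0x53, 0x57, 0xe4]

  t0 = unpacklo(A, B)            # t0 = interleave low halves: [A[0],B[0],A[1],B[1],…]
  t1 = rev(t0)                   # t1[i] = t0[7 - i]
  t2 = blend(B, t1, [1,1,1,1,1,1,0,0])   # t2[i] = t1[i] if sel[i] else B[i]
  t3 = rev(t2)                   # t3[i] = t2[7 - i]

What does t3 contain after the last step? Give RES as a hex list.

RES = [0xe4, 0x57, 0x11, 0x9e, 0xb0, 0x28, 0x38, 0x80]

t0 = [0xbb, 0x8d, 0x11, 0x9e, 0xb0, 0x28, 0x38, 0x80]
t1 = [0x80, 0x38, 0x28, 0xb0, 0x9e, 0x11, 0x8d, 0xbb]
t2 = [0x80, 0x38, 0x28, 0xb0, 0x9e, 0x11, 0x57, 0xe4]
t3 = [0xe4, 0x57, 0x11, 0x9e, 0xb0, 0x28, 0x38, 0x80]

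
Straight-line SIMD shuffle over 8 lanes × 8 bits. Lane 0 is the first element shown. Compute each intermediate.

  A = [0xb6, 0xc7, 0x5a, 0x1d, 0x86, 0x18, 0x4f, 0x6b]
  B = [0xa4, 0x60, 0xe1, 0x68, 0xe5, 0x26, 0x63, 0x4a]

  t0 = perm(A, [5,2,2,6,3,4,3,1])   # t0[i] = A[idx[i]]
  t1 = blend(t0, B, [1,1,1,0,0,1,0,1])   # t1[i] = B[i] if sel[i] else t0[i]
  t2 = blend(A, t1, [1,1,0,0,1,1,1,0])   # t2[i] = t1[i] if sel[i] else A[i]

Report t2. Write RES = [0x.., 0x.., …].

  t0: 18 5a 5a 4f 1d 86 1d c7
  t1: a4 60 e1 4f 1d 26 1d 4a
  t2: a4 60 5a 1d 1d 26 1d 6b

RES = [0xa4, 0x60, 0x5a, 0x1d, 0x1d, 0x26, 0x1d, 0x6b]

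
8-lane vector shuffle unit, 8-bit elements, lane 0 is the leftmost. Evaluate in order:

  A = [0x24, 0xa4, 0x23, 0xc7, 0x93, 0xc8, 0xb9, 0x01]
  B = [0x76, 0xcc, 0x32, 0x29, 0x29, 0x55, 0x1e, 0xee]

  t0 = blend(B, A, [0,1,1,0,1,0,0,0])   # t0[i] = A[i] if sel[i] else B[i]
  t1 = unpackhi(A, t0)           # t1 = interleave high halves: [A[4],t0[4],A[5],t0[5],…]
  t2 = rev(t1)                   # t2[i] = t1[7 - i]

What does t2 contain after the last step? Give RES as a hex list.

RES = [ 0xee  0x01  0x1e  0xb9  0x55  0xc8  0x93  0x93 ]

t0 = [0x76, 0xa4, 0x23, 0x29, 0x93, 0x55, 0x1e, 0xee]
t1 = [0x93, 0x93, 0xc8, 0x55, 0xb9, 0x1e, 0x01, 0xee]
t2 = [0xee, 0x01, 0x1e, 0xb9, 0x55, 0xc8, 0x93, 0x93]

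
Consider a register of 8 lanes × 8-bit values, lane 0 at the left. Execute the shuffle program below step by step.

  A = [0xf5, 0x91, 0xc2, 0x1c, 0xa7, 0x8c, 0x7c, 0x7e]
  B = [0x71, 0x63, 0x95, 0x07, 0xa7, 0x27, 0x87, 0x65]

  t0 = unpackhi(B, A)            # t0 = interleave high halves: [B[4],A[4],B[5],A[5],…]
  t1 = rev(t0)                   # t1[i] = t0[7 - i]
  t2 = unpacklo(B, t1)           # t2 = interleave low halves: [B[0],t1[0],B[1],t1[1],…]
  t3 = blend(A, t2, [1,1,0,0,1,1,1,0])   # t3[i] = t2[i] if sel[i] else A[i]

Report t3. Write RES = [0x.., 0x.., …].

→ t0 |a7|a7|27|8c|87|7c|65|7e|
→ t1 |7e|65|7c|87|8c|27|a7|a7|
→ t2 |71|7e|63|65|95|7c|07|87|
→ t3 |71|7e|c2|1c|95|7c|07|7e|

RES = [ 0x71  0x7e  0xc2  0x1c  0x95  0x7c  0x07  0x7e ]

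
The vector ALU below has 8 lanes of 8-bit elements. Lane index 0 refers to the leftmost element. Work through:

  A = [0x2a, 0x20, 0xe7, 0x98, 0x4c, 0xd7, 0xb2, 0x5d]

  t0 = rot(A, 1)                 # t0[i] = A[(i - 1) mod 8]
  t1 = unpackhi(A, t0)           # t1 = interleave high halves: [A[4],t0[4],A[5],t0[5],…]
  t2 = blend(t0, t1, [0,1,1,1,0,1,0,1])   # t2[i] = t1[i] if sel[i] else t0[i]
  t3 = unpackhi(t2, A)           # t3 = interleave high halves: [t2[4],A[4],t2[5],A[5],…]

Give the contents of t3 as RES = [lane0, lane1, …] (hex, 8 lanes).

RES = [ 0x98  0x4c  0xd7  0xd7  0xd7  0xb2  0xb2  0x5d ]

t0 = [0x5d, 0x2a, 0x20, 0xe7, 0x98, 0x4c, 0xd7, 0xb2]
t1 = [0x4c, 0x98, 0xd7, 0x4c, 0xb2, 0xd7, 0x5d, 0xb2]
t2 = [0x5d, 0x98, 0xd7, 0x4c, 0x98, 0xd7, 0xd7, 0xb2]
t3 = [0x98, 0x4c, 0xd7, 0xd7, 0xd7, 0xb2, 0xb2, 0x5d]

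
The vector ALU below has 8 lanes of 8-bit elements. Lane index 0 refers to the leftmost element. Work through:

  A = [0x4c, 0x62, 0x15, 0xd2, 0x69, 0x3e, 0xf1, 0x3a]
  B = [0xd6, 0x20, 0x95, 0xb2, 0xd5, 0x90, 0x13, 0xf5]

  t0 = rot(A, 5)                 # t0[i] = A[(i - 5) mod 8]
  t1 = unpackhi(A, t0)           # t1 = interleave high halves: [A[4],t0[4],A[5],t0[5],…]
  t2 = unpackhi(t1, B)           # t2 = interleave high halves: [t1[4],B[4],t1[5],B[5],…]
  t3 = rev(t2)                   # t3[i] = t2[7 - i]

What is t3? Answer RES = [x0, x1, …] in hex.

RES = [0xf5, 0x15, 0x13, 0x3a, 0x90, 0x62, 0xd5, 0xf1]

  t0: d2 69 3e f1 3a 4c 62 15
  t1: 69 3a 3e 4c f1 62 3a 15
  t2: f1 d5 62 90 3a 13 15 f5
  t3: f5 15 13 3a 90 62 d5 f1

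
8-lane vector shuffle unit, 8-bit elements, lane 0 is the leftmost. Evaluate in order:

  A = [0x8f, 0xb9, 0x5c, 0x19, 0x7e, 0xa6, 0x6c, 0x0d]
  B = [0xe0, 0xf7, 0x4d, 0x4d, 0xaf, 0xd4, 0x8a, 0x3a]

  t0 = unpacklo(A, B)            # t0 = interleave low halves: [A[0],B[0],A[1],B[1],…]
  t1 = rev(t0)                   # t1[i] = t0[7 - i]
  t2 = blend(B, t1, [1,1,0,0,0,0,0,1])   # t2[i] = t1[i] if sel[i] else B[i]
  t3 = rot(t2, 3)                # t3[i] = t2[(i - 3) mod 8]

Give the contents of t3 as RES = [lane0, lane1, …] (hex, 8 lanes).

RES = [0xd4, 0x8a, 0x8f, 0x4d, 0x19, 0x4d, 0x4d, 0xaf]

  t0: 8f e0 b9 f7 5c 4d 19 4d
  t1: 4d 19 4d 5c f7 b9 e0 8f
  t2: 4d 19 4d 4d af d4 8a 8f
  t3: d4 8a 8f 4d 19 4d 4d af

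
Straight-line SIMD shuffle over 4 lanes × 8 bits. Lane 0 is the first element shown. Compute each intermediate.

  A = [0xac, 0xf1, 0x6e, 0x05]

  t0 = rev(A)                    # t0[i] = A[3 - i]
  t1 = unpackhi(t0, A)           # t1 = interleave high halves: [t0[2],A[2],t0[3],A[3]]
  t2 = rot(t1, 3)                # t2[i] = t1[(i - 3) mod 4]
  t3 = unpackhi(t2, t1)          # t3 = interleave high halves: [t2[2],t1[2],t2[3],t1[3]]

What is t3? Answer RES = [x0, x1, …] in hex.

RES = [ 0x05  0xac  0xf1  0x05 ]

t0 = [0x05, 0x6e, 0xf1, 0xac]
t1 = [0xf1, 0x6e, 0xac, 0x05]
t2 = [0x6e, 0xac, 0x05, 0xf1]
t3 = [0x05, 0xac, 0xf1, 0x05]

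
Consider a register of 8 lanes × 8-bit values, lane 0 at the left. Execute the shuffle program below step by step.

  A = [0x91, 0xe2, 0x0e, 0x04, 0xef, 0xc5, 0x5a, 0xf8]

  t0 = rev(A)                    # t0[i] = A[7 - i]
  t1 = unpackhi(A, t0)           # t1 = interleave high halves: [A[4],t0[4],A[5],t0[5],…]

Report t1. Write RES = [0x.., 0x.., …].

RES = [0xef, 0x04, 0xc5, 0x0e, 0x5a, 0xe2, 0xf8, 0x91]

→ t0 |f8|5a|c5|ef|04|0e|e2|91|
→ t1 |ef|04|c5|0e|5a|e2|f8|91|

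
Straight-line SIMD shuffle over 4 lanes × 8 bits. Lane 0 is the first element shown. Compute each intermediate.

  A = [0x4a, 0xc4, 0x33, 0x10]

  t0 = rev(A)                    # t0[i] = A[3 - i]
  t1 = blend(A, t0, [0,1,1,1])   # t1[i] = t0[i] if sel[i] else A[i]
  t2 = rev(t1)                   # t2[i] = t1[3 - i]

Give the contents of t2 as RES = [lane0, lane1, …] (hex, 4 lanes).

RES = [ 0x4a  0xc4  0x33  0x4a ]

→ t0 |10|33|c4|4a|
→ t1 |4a|33|c4|4a|
→ t2 |4a|c4|33|4a|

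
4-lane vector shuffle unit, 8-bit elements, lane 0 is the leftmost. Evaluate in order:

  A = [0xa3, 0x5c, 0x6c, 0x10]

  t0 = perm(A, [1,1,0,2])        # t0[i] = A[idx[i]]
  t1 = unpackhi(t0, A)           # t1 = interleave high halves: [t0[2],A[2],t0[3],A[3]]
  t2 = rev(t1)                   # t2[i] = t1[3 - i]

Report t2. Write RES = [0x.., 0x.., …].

RES = [0x10, 0x6c, 0x6c, 0xa3]

  t0: 5c 5c a3 6c
  t1: a3 6c 6c 10
  t2: 10 6c 6c a3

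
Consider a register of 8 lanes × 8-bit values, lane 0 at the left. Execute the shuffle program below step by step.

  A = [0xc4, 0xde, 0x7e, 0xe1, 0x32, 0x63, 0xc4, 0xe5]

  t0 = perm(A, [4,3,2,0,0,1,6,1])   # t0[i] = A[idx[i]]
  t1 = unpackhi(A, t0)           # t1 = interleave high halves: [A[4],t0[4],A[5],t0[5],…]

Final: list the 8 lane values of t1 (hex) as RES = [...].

  t0: 32 e1 7e c4 c4 de c4 de
  t1: 32 c4 63 de c4 c4 e5 de

RES = [ 0x32  0xc4  0x63  0xde  0xc4  0xc4  0xe5  0xde ]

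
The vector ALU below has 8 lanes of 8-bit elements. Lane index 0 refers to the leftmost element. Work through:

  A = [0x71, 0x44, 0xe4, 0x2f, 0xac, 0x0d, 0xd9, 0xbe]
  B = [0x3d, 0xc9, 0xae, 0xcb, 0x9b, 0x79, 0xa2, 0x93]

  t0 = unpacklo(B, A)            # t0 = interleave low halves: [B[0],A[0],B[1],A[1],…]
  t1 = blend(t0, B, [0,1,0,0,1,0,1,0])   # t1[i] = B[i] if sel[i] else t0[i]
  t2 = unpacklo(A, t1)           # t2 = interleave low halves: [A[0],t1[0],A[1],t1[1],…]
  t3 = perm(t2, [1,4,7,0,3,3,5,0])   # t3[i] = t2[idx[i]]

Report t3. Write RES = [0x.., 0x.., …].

RES = [0x3d, 0xe4, 0x44, 0x71, 0xc9, 0xc9, 0xc9, 0x71]

→ t0 |3d|71|c9|44|ae|e4|cb|2f|
→ t1 |3d|c9|c9|44|9b|e4|a2|2f|
→ t2 |71|3d|44|c9|e4|c9|2f|44|
→ t3 |3d|e4|44|71|c9|c9|c9|71|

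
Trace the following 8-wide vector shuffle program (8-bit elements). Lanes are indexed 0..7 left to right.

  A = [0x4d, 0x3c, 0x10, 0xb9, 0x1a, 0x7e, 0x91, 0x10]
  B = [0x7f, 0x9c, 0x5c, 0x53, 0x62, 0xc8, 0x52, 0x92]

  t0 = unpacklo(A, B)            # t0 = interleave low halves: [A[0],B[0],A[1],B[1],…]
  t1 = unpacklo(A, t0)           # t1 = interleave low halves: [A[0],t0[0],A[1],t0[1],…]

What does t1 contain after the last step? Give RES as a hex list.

  t0: 4d 7f 3c 9c 10 5c b9 53
  t1: 4d 4d 3c 7f 10 3c b9 9c

RES = [0x4d, 0x4d, 0x3c, 0x7f, 0x10, 0x3c, 0xb9, 0x9c]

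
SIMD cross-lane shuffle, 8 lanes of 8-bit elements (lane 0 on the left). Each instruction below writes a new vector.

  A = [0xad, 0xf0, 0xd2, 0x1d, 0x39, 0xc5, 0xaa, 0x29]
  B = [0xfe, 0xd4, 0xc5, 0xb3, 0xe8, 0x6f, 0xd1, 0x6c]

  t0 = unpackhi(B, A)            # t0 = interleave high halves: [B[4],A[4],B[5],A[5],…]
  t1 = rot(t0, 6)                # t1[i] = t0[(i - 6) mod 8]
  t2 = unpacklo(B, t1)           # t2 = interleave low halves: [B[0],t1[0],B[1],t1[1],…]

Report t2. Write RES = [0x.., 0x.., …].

t0 = [0xe8, 0x39, 0x6f, 0xc5, 0xd1, 0xaa, 0x6c, 0x29]
t1 = [0x6f, 0xc5, 0xd1, 0xaa, 0x6c, 0x29, 0xe8, 0x39]
t2 = [0xfe, 0x6f, 0xd4, 0xc5, 0xc5, 0xd1, 0xb3, 0xaa]

RES = [0xfe, 0x6f, 0xd4, 0xc5, 0xc5, 0xd1, 0xb3, 0xaa]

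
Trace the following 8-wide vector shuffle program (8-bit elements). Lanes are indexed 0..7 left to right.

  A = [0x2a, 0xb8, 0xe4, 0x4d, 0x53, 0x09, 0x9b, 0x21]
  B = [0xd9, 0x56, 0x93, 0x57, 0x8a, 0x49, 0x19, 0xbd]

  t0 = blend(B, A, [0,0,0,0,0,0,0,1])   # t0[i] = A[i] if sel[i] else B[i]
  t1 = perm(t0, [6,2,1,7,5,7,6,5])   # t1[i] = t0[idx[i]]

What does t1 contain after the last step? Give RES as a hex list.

RES = [ 0x19  0x93  0x56  0x21  0x49  0x21  0x19  0x49 ]

  t0: d9 56 93 57 8a 49 19 21
  t1: 19 93 56 21 49 21 19 49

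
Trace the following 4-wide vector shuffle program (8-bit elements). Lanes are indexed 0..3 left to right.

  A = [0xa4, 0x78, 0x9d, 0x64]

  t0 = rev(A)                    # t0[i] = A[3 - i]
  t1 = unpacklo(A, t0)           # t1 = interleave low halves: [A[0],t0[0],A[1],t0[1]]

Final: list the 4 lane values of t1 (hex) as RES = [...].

RES = [ 0xa4  0x64  0x78  0x9d ]

→ t0 |64|9d|78|a4|
→ t1 |a4|64|78|9d|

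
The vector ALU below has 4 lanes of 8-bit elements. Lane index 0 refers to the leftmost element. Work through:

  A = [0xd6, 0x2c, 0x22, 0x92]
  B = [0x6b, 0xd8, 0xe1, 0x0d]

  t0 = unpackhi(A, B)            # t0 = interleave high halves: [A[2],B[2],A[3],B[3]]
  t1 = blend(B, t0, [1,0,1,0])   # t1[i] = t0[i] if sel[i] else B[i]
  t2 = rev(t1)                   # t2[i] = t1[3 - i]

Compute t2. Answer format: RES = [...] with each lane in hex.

RES = [0x0d, 0x92, 0xd8, 0x22]

  t0: 22 e1 92 0d
  t1: 22 d8 92 0d
  t2: 0d 92 d8 22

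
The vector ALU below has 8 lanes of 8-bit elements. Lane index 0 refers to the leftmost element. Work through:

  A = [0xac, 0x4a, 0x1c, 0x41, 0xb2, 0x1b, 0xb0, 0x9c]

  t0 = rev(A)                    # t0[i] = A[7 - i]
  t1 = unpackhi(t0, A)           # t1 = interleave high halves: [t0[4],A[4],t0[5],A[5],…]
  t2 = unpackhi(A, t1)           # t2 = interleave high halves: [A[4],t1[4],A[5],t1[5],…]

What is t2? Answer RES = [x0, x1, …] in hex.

RES = [ 0xb2  0x4a  0x1b  0xb0  0xb0  0xac  0x9c  0x9c ]

→ t0 |9c|b0|1b|b2|41|1c|4a|ac|
→ t1 |41|b2|1c|1b|4a|b0|ac|9c|
→ t2 |b2|4a|1b|b0|b0|ac|9c|9c|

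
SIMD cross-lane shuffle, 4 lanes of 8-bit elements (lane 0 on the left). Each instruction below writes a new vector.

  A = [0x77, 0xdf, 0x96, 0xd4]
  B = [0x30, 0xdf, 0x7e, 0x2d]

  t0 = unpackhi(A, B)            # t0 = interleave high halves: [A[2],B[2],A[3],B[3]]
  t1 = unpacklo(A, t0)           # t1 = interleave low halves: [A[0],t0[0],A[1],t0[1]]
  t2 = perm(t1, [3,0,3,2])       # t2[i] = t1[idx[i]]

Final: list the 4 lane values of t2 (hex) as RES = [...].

RES = [0x7e, 0x77, 0x7e, 0xdf]

→ t0 |96|7e|d4|2d|
→ t1 |77|96|df|7e|
→ t2 |7e|77|7e|df|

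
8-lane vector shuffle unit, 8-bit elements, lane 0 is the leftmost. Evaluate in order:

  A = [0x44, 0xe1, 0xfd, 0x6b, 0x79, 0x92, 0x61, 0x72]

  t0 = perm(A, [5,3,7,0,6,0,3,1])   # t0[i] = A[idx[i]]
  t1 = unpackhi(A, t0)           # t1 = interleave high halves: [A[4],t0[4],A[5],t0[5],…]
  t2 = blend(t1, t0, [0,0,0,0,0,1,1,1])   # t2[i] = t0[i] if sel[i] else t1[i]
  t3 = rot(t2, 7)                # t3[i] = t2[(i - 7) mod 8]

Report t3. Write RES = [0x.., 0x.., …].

  t0: 92 6b 72 44 61 44 6b e1
  t1: 79 61 92 44 61 6b 72 e1
  t2: 79 61 92 44 61 44 6b e1
  t3: 61 92 44 61 44 6b e1 79

RES = [ 0x61  0x92  0x44  0x61  0x44  0x6b  0xe1  0x79 ]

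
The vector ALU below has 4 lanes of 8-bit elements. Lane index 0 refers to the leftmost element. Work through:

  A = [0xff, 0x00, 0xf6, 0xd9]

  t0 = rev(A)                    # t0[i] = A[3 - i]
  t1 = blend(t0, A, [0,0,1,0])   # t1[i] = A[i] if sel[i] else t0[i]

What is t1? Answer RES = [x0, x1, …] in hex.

RES = [ 0xd9  0xf6  0xf6  0xff ]

  t0: d9 f6 00 ff
  t1: d9 f6 f6 ff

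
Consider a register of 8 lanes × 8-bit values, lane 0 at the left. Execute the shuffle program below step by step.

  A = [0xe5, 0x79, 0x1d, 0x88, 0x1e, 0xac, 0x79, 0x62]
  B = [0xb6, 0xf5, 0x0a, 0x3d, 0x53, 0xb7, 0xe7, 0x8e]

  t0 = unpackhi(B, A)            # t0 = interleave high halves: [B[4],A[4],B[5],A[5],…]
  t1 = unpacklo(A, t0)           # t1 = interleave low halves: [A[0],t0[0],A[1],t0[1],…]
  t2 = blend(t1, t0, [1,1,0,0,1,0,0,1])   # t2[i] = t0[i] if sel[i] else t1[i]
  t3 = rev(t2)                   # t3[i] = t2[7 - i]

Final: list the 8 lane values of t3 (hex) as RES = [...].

RES = [0x62, 0x88, 0xb7, 0xe7, 0x1e, 0x79, 0x1e, 0x53]

→ t0 |53|1e|b7|ac|e7|79|8e|62|
→ t1 |e5|53|79|1e|1d|b7|88|ac|
→ t2 |53|1e|79|1e|e7|b7|88|62|
→ t3 |62|88|b7|e7|1e|79|1e|53|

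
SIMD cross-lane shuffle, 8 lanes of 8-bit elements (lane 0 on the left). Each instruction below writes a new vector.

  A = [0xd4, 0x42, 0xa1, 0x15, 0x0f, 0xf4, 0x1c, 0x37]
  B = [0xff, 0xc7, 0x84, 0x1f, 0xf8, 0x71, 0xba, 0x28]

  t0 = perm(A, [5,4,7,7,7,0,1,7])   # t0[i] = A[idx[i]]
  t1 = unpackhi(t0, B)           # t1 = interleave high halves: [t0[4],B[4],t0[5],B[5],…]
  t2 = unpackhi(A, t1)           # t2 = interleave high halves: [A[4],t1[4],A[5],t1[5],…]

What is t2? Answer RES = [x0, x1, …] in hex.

RES = [ 0x0f  0x42  0xf4  0xba  0x1c  0x37  0x37  0x28 ]

  t0: f4 0f 37 37 37 d4 42 37
  t1: 37 f8 d4 71 42 ba 37 28
  t2: 0f 42 f4 ba 1c 37 37 28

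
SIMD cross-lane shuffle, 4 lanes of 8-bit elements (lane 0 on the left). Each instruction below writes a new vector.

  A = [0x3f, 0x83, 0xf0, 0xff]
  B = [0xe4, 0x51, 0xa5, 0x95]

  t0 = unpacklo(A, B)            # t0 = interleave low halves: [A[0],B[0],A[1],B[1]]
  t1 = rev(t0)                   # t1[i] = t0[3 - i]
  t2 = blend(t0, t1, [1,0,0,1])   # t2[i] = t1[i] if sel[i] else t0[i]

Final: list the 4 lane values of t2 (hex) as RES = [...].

RES = [ 0x51  0xe4  0x83  0x3f ]

t0 = [0x3f, 0xe4, 0x83, 0x51]
t1 = [0x51, 0x83, 0xe4, 0x3f]
t2 = [0x51, 0xe4, 0x83, 0x3f]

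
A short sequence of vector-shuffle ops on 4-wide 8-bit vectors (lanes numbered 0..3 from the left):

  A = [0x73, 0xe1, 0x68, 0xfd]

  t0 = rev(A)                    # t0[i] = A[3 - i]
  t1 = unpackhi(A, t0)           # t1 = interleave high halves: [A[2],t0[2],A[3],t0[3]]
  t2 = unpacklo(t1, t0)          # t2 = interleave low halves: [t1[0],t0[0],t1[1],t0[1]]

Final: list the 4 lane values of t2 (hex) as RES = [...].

  t0: fd 68 e1 73
  t1: 68 e1 fd 73
  t2: 68 fd e1 68

RES = [ 0x68  0xfd  0xe1  0x68 ]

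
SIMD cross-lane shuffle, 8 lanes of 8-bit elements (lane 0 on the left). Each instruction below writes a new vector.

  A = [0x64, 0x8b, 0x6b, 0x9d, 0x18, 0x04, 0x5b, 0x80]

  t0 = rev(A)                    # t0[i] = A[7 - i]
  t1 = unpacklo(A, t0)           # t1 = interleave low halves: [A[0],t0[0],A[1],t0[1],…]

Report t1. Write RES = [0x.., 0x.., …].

RES = [ 0x64  0x80  0x8b  0x5b  0x6b  0x04  0x9d  0x18 ]

→ t0 |80|5b|04|18|9d|6b|8b|64|
→ t1 |64|80|8b|5b|6b|04|9d|18|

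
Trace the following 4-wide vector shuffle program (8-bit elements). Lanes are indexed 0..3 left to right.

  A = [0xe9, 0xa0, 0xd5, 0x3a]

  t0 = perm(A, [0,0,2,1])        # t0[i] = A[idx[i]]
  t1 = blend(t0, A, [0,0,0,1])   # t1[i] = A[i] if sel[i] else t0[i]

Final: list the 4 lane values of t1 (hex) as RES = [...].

RES = [ 0xe9  0xe9  0xd5  0x3a ]

t0 = [0xe9, 0xe9, 0xd5, 0xa0]
t1 = [0xe9, 0xe9, 0xd5, 0x3a]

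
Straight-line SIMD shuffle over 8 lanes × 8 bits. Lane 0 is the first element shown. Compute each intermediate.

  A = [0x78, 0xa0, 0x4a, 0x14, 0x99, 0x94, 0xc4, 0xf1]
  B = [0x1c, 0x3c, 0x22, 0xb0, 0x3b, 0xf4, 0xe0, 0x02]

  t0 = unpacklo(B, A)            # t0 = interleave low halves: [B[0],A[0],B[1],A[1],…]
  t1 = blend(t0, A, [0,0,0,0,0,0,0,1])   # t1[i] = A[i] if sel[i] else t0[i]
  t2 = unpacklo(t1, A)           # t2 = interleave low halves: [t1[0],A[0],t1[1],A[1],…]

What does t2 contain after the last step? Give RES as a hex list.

RES = [0x1c, 0x78, 0x78, 0xa0, 0x3c, 0x4a, 0xa0, 0x14]

t0 = [0x1c, 0x78, 0x3c, 0xa0, 0x22, 0x4a, 0xb0, 0x14]
t1 = [0x1c, 0x78, 0x3c, 0xa0, 0x22, 0x4a, 0xb0, 0xf1]
t2 = [0x1c, 0x78, 0x78, 0xa0, 0x3c, 0x4a, 0xa0, 0x14]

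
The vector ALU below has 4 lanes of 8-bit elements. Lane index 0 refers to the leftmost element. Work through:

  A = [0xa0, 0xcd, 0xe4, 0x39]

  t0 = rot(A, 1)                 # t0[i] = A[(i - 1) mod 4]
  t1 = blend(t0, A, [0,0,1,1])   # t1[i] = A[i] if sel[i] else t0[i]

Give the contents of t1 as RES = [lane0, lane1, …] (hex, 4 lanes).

RES = [0x39, 0xa0, 0xe4, 0x39]

t0 = [0x39, 0xa0, 0xcd, 0xe4]
t1 = [0x39, 0xa0, 0xe4, 0x39]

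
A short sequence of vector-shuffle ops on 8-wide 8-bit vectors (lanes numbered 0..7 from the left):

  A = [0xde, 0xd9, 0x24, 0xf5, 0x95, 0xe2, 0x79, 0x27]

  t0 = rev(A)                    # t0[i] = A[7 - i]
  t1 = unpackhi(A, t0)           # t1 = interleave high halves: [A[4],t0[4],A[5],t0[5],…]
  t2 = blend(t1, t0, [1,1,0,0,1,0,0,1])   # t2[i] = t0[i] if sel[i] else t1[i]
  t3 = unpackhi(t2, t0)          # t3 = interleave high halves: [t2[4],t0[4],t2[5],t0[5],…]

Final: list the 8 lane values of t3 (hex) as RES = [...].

RES = [ 0xf5  0xf5  0xd9  0x24  0x27  0xd9  0xde  0xde ]

  t0: 27 79 e2 95 f5 24 d9 de
  t1: 95 f5 e2 24 79 d9 27 de
  t2: 27 79 e2 24 f5 d9 27 de
  t3: f5 f5 d9 24 27 d9 de de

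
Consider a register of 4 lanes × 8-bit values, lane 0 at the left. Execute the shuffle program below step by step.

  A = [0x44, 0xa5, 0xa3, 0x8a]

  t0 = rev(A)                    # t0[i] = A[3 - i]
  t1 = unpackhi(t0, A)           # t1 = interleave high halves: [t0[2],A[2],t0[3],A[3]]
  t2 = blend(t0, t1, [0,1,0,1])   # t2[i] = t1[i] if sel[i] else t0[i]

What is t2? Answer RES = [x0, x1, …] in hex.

RES = [ 0x8a  0xa3  0xa5  0x8a ]

t0 = [0x8a, 0xa3, 0xa5, 0x44]
t1 = [0xa5, 0xa3, 0x44, 0x8a]
t2 = [0x8a, 0xa3, 0xa5, 0x8a]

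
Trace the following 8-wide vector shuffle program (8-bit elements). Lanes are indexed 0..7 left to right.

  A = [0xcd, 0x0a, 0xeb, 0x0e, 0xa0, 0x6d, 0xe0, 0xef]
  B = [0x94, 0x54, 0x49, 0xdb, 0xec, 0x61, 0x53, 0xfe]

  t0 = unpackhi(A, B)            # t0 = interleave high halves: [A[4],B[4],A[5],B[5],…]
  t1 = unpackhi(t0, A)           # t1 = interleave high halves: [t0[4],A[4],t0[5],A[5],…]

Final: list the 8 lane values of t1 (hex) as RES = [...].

RES = [ 0xe0  0xa0  0x53  0x6d  0xef  0xe0  0xfe  0xef ]

t0 = [0xa0, 0xec, 0x6d, 0x61, 0xe0, 0x53, 0xef, 0xfe]
t1 = [0xe0, 0xa0, 0x53, 0x6d, 0xef, 0xe0, 0xfe, 0xef]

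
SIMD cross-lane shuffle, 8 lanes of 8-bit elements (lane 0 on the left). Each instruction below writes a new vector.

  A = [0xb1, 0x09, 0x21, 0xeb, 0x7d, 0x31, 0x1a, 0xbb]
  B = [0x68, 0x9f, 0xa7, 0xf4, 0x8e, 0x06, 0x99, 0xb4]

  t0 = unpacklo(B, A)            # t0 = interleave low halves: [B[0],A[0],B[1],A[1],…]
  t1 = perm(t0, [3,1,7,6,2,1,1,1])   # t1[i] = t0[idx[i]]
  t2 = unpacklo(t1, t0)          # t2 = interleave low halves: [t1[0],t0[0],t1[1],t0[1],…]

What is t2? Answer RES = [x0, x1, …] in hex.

RES = [0x09, 0x68, 0xb1, 0xb1, 0xeb, 0x9f, 0xf4, 0x09]

  t0: 68 b1 9f 09 a7 21 f4 eb
  t1: 09 b1 eb f4 9f b1 b1 b1
  t2: 09 68 b1 b1 eb 9f f4 09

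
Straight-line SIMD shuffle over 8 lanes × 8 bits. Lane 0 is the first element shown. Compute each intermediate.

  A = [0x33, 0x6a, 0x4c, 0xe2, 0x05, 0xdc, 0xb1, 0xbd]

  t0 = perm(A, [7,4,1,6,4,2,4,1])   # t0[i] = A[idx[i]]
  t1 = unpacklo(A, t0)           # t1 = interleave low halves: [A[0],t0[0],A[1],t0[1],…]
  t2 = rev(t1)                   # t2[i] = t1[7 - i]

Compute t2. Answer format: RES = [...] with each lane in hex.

→ t0 |bd|05|6a|b1|05|4c|05|6a|
→ t1 |33|bd|6a|05|4c|6a|e2|b1|
→ t2 |b1|e2|6a|4c|05|6a|bd|33|

RES = [ 0xb1  0xe2  0x6a  0x4c  0x05  0x6a  0xbd  0x33 ]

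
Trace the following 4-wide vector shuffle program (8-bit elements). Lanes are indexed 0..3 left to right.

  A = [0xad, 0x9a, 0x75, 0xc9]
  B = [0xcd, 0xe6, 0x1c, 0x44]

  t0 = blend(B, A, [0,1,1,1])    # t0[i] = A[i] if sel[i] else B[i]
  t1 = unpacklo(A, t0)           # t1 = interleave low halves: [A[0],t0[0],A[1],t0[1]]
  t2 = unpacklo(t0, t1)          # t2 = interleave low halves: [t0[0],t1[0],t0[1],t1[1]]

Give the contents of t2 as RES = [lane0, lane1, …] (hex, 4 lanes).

  t0: cd 9a 75 c9
  t1: ad cd 9a 9a
  t2: cd ad 9a cd

RES = [0xcd, 0xad, 0x9a, 0xcd]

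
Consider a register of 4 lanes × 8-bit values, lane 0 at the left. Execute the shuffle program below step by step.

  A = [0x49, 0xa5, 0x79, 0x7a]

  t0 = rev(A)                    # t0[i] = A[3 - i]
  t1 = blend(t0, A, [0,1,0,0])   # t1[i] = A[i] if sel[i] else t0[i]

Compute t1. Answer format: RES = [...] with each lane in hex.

t0 = [0x7a, 0x79, 0xa5, 0x49]
t1 = [0x7a, 0xa5, 0xa5, 0x49]

RES = [0x7a, 0xa5, 0xa5, 0x49]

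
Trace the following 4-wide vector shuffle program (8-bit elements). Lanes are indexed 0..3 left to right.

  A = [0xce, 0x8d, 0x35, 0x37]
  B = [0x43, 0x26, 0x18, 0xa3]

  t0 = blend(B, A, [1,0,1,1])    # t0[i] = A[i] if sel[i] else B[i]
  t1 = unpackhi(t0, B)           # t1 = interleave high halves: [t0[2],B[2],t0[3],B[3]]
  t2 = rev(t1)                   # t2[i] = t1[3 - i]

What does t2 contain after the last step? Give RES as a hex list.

→ t0 |ce|26|35|37|
→ t1 |35|18|37|a3|
→ t2 |a3|37|18|35|

RES = [0xa3, 0x37, 0x18, 0x35]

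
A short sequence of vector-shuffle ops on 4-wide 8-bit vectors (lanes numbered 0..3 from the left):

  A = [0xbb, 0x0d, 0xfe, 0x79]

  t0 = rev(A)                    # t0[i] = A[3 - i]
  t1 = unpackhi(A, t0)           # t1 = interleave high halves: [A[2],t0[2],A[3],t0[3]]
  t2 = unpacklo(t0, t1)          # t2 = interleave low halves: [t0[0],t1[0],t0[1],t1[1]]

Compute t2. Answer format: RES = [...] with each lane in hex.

t0 = [0x79, 0xfe, 0x0d, 0xbb]
t1 = [0xfe, 0x0d, 0x79, 0xbb]
t2 = [0x79, 0xfe, 0xfe, 0x0d]

RES = [ 0x79  0xfe  0xfe  0x0d ]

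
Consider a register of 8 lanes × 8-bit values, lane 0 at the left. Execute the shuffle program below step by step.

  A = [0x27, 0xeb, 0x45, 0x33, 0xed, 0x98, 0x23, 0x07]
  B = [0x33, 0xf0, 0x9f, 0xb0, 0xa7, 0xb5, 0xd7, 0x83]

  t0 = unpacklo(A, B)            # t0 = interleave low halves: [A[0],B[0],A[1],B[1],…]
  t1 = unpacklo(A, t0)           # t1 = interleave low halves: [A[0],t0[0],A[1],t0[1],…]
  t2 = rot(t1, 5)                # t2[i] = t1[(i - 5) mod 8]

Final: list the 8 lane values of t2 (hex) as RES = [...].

t0 = [0x27, 0x33, 0xeb, 0xf0, 0x45, 0x9f, 0x33, 0xb0]
t1 = [0x27, 0x27, 0xeb, 0x33, 0x45, 0xeb, 0x33, 0xf0]
t2 = [0x33, 0x45, 0xeb, 0x33, 0xf0, 0x27, 0x27, 0xeb]

RES = [ 0x33  0x45  0xeb  0x33  0xf0  0x27  0x27  0xeb ]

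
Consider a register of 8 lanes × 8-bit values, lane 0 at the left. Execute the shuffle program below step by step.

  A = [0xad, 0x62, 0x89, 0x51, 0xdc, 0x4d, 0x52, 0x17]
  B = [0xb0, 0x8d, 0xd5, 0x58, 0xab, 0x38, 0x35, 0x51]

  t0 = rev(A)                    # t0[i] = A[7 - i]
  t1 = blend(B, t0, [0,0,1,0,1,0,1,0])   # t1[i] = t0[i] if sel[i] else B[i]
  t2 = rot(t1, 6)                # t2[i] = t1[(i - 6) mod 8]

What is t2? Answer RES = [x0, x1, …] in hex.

RES = [ 0x4d  0x58  0x51  0x38  0x62  0x51  0xb0  0x8d ]

t0 = [0x17, 0x52, 0x4d, 0xdc, 0x51, 0x89, 0x62, 0xad]
t1 = [0xb0, 0x8d, 0x4d, 0x58, 0x51, 0x38, 0x62, 0x51]
t2 = [0x4d, 0x58, 0x51, 0x38, 0x62, 0x51, 0xb0, 0x8d]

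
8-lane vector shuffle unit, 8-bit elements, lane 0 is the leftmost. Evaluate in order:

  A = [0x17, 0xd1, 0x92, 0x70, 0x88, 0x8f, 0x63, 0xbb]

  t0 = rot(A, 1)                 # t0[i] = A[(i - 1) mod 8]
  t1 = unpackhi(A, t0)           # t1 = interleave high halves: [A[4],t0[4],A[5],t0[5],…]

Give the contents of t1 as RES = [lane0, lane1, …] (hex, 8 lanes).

RES = [ 0x88  0x70  0x8f  0x88  0x63  0x8f  0xbb  0x63 ]

t0 = [0xbb, 0x17, 0xd1, 0x92, 0x70, 0x88, 0x8f, 0x63]
t1 = [0x88, 0x70, 0x8f, 0x88, 0x63, 0x8f, 0xbb, 0x63]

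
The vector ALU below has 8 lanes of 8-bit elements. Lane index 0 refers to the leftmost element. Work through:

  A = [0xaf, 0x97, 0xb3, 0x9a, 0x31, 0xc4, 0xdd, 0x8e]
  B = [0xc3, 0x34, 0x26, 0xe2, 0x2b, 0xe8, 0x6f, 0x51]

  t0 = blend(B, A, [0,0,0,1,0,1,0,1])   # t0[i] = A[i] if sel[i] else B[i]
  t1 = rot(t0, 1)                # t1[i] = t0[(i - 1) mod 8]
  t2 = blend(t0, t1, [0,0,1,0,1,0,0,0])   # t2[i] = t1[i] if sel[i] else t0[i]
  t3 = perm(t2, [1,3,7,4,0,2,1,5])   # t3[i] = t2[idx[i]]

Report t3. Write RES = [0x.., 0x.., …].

  t0: c3 34 26 9a 2b c4 6f 8e
  t1: 8e c3 34 26 9a 2b c4 6f
  t2: c3 34 34 9a 9a c4 6f 8e
  t3: 34 9a 8e 9a c3 34 34 c4

RES = [0x34, 0x9a, 0x8e, 0x9a, 0xc3, 0x34, 0x34, 0xc4]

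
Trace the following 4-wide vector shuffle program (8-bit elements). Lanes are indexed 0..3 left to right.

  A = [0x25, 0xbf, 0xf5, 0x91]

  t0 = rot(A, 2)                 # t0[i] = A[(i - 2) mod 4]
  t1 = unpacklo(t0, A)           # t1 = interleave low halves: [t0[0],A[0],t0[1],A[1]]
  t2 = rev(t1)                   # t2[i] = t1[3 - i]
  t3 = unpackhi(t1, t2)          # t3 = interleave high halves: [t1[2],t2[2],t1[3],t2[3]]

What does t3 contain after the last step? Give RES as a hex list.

t0 = [0xf5, 0x91, 0x25, 0xbf]
t1 = [0xf5, 0x25, 0x91, 0xbf]
t2 = [0xbf, 0x91, 0x25, 0xf5]
t3 = [0x91, 0x25, 0xbf, 0xf5]

RES = [0x91, 0x25, 0xbf, 0xf5]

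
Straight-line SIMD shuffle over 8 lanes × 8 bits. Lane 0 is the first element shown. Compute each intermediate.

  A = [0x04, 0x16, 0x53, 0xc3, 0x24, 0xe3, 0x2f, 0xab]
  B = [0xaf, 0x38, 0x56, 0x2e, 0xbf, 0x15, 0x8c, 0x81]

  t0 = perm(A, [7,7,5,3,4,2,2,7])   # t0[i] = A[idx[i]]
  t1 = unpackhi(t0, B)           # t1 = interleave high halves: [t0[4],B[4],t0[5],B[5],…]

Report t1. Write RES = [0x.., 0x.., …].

  t0: ab ab e3 c3 24 53 53 ab
  t1: 24 bf 53 15 53 8c ab 81

RES = [ 0x24  0xbf  0x53  0x15  0x53  0x8c  0xab  0x81 ]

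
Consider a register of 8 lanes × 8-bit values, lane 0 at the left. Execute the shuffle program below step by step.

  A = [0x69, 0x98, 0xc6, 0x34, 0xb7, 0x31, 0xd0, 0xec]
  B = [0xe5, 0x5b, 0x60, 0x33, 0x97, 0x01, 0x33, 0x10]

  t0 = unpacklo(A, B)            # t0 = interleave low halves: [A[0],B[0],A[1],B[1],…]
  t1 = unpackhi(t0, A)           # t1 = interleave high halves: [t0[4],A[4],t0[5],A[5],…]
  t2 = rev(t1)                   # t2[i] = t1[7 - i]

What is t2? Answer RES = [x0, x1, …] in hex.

RES = [ 0xec  0x33  0xd0  0x34  0x31  0x60  0xb7  0xc6 ]

→ t0 |69|e5|98|5b|c6|60|34|33|
→ t1 |c6|b7|60|31|34|d0|33|ec|
→ t2 |ec|33|d0|34|31|60|b7|c6|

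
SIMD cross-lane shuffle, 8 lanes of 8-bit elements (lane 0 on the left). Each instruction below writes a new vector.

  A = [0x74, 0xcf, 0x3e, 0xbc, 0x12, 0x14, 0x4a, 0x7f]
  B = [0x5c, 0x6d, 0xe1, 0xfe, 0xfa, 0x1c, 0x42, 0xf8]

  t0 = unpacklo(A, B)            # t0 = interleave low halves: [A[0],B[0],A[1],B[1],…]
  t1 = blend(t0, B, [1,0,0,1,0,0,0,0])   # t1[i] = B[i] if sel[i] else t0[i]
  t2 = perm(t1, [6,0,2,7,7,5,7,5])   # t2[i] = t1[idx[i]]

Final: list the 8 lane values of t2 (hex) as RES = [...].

t0 = [0x74, 0x5c, 0xcf, 0x6d, 0x3e, 0xe1, 0xbc, 0xfe]
t1 = [0x5c, 0x5c, 0xcf, 0xfe, 0x3e, 0xe1, 0xbc, 0xfe]
t2 = [0xbc, 0x5c, 0xcf, 0xfe, 0xfe, 0xe1, 0xfe, 0xe1]

RES = [ 0xbc  0x5c  0xcf  0xfe  0xfe  0xe1  0xfe  0xe1 ]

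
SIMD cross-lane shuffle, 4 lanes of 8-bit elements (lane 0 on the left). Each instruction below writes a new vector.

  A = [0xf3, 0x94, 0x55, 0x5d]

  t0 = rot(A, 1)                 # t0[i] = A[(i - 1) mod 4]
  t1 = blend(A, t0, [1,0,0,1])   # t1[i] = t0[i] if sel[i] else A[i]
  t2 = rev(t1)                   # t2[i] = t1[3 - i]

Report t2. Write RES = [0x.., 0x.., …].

→ t0 |5d|f3|94|55|
→ t1 |5d|94|55|55|
→ t2 |55|55|94|5d|

RES = [ 0x55  0x55  0x94  0x5d ]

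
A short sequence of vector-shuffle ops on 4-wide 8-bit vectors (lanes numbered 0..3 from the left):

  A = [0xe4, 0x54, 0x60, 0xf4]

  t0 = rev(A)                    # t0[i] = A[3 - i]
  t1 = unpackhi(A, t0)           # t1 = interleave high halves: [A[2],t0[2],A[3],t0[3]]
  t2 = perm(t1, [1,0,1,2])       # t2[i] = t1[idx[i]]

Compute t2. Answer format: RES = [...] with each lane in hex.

→ t0 |f4|60|54|e4|
→ t1 |60|54|f4|e4|
→ t2 |54|60|54|f4|

RES = [0x54, 0x60, 0x54, 0xf4]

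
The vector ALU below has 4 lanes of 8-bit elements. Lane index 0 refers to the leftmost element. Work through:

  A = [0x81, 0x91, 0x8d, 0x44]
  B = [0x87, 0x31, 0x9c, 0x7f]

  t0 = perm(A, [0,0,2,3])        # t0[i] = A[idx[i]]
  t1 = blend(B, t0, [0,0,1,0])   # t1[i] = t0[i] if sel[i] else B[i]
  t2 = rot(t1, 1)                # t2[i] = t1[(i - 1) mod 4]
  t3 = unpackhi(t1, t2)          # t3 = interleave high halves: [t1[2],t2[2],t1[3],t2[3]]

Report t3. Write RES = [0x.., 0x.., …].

RES = [ 0x8d  0x31  0x7f  0x8d ]

→ t0 |81|81|8d|44|
→ t1 |87|31|8d|7f|
→ t2 |7f|87|31|8d|
→ t3 |8d|31|7f|8d|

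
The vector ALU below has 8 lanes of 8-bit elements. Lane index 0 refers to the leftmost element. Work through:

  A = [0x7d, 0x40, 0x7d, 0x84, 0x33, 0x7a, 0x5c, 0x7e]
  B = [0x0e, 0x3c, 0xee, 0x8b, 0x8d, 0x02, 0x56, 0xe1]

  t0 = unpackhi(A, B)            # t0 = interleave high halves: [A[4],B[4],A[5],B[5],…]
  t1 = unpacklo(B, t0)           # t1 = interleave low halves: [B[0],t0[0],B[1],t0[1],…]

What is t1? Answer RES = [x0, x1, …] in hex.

t0 = [0x33, 0x8d, 0x7a, 0x02, 0x5c, 0x56, 0x7e, 0xe1]
t1 = [0x0e, 0x33, 0x3c, 0x8d, 0xee, 0x7a, 0x8b, 0x02]

RES = [0x0e, 0x33, 0x3c, 0x8d, 0xee, 0x7a, 0x8b, 0x02]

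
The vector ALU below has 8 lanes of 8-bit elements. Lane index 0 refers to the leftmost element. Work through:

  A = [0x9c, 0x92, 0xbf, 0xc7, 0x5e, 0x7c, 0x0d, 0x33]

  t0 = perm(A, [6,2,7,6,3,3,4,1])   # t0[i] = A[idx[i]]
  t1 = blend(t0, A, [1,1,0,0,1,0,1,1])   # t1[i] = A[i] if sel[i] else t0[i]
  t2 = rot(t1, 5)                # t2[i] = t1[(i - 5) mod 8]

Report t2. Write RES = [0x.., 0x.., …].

t0 = [0x0d, 0xbf, 0x33, 0x0d, 0xc7, 0xc7, 0x5e, 0x92]
t1 = [0x9c, 0x92, 0x33, 0x0d, 0x5e, 0xc7, 0x0d, 0x33]
t2 = [0x0d, 0x5e, 0xc7, 0x0d, 0x33, 0x9c, 0x92, 0x33]

RES = [ 0x0d  0x5e  0xc7  0x0d  0x33  0x9c  0x92  0x33 ]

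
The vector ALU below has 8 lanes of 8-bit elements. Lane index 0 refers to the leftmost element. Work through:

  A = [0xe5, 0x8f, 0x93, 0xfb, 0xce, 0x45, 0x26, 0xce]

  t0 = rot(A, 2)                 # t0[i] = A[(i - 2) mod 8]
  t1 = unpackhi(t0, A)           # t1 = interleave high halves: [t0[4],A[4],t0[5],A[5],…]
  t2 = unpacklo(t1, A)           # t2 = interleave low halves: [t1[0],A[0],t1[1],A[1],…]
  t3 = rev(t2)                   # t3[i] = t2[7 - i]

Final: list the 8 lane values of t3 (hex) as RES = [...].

RES = [0xfb, 0x45, 0x93, 0xfb, 0x8f, 0xce, 0xe5, 0x93]

→ t0 |26|ce|e5|8f|93|fb|ce|45|
→ t1 |93|ce|fb|45|ce|26|45|ce|
→ t2 |93|e5|ce|8f|fb|93|45|fb|
→ t3 |fb|45|93|fb|8f|ce|e5|93|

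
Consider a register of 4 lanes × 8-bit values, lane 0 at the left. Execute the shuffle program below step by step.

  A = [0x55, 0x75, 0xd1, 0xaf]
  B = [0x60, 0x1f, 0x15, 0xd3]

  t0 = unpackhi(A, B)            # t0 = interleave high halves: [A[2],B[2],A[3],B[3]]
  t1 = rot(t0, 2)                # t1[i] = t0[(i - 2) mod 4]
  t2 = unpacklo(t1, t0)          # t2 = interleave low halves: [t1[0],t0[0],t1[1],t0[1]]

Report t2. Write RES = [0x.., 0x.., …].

RES = [ 0xaf  0xd1  0xd3  0x15 ]

→ t0 |d1|15|af|d3|
→ t1 |af|d3|d1|15|
→ t2 |af|d1|d3|15|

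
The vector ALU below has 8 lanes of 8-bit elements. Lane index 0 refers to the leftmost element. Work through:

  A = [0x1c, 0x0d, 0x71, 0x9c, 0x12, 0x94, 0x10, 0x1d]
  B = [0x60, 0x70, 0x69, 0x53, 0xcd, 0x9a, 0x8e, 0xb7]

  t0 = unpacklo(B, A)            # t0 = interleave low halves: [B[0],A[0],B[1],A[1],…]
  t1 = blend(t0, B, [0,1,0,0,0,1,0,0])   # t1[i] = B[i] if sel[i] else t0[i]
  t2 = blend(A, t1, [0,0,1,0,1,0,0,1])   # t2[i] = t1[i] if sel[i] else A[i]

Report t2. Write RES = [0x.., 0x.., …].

t0 = [0x60, 0x1c, 0x70, 0x0d, 0x69, 0x71, 0x53, 0x9c]
t1 = [0x60, 0x70, 0x70, 0x0d, 0x69, 0x9a, 0x53, 0x9c]
t2 = [0x1c, 0x0d, 0x70, 0x9c, 0x69, 0x94, 0x10, 0x9c]

RES = [ 0x1c  0x0d  0x70  0x9c  0x69  0x94  0x10  0x9c ]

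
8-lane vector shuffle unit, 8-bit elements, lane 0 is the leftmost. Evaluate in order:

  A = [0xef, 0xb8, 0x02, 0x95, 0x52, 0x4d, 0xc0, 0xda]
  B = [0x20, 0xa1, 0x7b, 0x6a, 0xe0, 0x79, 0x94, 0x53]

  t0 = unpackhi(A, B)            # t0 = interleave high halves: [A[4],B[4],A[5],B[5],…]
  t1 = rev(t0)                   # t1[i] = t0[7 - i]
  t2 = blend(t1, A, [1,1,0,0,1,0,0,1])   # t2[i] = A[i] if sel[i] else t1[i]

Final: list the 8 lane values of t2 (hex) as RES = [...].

RES = [ 0xef  0xb8  0x94  0xc0  0x52  0x4d  0xe0  0xda ]

  t0: 52 e0 4d 79 c0 94 da 53
  t1: 53 da 94 c0 79 4d e0 52
  t2: ef b8 94 c0 52 4d e0 da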